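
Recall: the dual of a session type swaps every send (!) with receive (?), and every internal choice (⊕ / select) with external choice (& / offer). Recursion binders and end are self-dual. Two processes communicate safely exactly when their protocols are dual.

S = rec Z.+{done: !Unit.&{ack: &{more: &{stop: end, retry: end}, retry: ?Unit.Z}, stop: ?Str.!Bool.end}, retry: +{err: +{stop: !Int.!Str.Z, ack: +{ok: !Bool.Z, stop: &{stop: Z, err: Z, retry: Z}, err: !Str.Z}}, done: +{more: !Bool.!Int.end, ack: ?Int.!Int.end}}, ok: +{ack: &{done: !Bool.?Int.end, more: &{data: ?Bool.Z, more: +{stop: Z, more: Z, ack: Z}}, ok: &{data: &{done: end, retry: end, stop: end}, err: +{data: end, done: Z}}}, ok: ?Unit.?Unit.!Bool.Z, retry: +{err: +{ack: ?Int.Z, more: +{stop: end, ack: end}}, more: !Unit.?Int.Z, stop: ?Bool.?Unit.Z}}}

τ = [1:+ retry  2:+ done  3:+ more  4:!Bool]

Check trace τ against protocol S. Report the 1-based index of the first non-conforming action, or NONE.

NONE

step 1: + retry  ok  state: +{err: +{stop: !Int.!Str.rec Z.…, ack: +{ok: !Bool.rec Z.…, stop: &{stop: rec Z.…, err: rec Z.…, retry: rec Z.…}, err: !Str.rec Z.…}}, done: +{more: !Bool.!Int.end, ack: ?Int.!Int.end}}
step 2: + done  ok  state: +{more: !Bool.!Int.end, ack: ?Int.!Int.end}
step 3: + more  ok  state: !Bool.!Int.end
step 4: !Bool  ok  state: !Int.end
τ conforms to S (length 4)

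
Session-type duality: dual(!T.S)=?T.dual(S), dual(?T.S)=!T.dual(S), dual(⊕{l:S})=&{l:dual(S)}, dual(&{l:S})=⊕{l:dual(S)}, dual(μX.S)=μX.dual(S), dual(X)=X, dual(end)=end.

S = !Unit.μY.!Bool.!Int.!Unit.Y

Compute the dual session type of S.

!Unit = ?Unit
  μY = μY  (μ self-dual)
    !Bool = ?Bool
      !Int = ?Int
        !Unit = ?Unit
          dual(Y) = Y

?Unit.μY.?Bool.?Int.?Unit.Y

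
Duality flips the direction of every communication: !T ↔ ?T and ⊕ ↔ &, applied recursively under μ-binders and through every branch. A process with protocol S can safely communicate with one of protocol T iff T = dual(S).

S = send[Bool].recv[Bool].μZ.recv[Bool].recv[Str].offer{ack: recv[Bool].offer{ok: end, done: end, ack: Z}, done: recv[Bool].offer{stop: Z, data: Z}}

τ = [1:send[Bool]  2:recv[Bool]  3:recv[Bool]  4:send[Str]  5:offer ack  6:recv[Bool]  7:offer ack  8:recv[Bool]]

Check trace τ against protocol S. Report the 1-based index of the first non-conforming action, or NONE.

4

@1 send[Bool]  ok  state: recv[Bool].μZ.…
@2 recv[Bool]  ok  state: μZ.…
@3 recv[Bool]  ok  state: recv[Str].offer{ack: recv[Bool].offer{ok: end, done: end, ack: μZ.…}, done: recv[Bool].offer{stop: μZ.…, data: μZ.…}}
@4 got send[Str], protocol expects recv[Str]  ✗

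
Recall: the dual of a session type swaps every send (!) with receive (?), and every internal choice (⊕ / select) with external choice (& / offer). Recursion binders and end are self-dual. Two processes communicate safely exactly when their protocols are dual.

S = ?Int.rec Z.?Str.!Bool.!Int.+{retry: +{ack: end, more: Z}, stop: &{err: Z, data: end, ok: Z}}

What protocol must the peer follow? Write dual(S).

!Int.rec Z.!Str.?Bool.?Int.&{retry: &{ack: end, more: Z}, stop: +{err: Z, data: end, ok: Z}}

?Int → !Int
  rec Z → rec Z  (binder kept)
    ?Str → !Str
      !Bool → ?Bool
        !Int → ?Int
          +{retry,stop} → &{retry,stop}  (internal→external)
            case retry:
              +{ack,more} → &{ack,more}  (internal→external)
                case ack:
                  end ↦ end
                case more:
                  Z ↦ Z
            case stop:
              &{err,data,ok} → +{err,data,ok}  (&→⊕)
                case err:
                  Z ↦ Z
                case data:
                  end ↦ end
                case ok:
                  Z ↦ Z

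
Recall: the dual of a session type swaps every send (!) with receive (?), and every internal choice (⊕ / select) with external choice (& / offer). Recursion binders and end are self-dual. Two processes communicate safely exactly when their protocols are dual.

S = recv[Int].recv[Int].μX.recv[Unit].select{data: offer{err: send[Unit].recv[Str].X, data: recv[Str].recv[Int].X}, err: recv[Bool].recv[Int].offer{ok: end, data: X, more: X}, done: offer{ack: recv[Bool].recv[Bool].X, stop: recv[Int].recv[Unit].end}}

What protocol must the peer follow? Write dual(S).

recv[Int] = send[Int]
  recv[Int] = send[Int]
    μX = μX  (binder kept)
      recv[Unit] = send[Unit]
        select{data,err,done} = offer{data,err,done}  (select→offer)
          [data]
            offer{err,data} = select{err,data}  (offer→select)
              [err]
                send[Unit] = recv[Unit]
                  recv[Str] = send[Str]
                    X ↦ X
              [data]
                recv[Str] = send[Str]
                  recv[Int] = send[Int]
                    X ↦ X
          [err]
            recv[Bool] = send[Bool]
              recv[Int] = send[Int]
                offer{ok,data,more} = select{ok,data,more}  (offer→select)
                  [ok]
                    end ↦ end
                  [data]
                    X ↦ X
                  [more]
                    X ↦ X
          [done]
            offer{ack,stop} = select{ack,stop}  (offer→select)
              [ack]
                recv[Bool] = send[Bool]
                  recv[Bool] = send[Bool]
                    X ↦ X
              [stop]
                recv[Int] = send[Int]
                  recv[Unit] = send[Unit]
                    end ↦ end

send[Int].send[Int].μX.send[Unit].offer{data: select{err: recv[Unit].send[Str].X, data: send[Str].send[Int].X}, err: send[Bool].send[Int].select{ok: end, data: X, more: X}, done: select{ack: send[Bool].send[Bool].X, stop: send[Int].send[Unit].end}}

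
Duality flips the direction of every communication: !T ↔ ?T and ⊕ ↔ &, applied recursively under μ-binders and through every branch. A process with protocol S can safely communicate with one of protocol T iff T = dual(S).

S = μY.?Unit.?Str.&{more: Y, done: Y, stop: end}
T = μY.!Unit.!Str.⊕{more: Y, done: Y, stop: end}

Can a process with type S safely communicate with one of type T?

YES

μY vs μY  ✓ (μ self-dual)
  ?Unit vs !Unit  ✓
    ?Str vs !Str  ✓
      &{more,done,stop} vs ⊕{more,done,stop}  ✓ labels match
        case more:
          Y vs Y  ✓
        case done:
          Y vs Y  ✓
        case stop:
          end vs end  ✓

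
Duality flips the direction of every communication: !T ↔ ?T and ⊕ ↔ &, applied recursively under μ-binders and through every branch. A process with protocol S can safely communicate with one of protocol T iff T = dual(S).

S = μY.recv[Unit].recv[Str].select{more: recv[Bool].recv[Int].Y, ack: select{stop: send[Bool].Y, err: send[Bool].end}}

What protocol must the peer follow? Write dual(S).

μY → μY  (μ self-dual)
  recv[Unit] → send[Unit]
    recv[Str] → send[Str]
      select{more,ack} → offer{more,ack}  (select→offer)
        case more:
          recv[Bool] → send[Bool]
            recv[Int] → send[Int]
              dual(Y) = Y
        case ack:
          select{stop,err} → offer{stop,err}  (select→offer)
            case stop:
              send[Bool] → recv[Bool]
                dual(Y) = Y
            case err:
              send[Bool] → recv[Bool]
                dual(end) = end

μY.send[Unit].send[Str].offer{more: send[Bool].send[Int].Y, ack: offer{stop: recv[Bool].Y, err: recv[Bool].end}}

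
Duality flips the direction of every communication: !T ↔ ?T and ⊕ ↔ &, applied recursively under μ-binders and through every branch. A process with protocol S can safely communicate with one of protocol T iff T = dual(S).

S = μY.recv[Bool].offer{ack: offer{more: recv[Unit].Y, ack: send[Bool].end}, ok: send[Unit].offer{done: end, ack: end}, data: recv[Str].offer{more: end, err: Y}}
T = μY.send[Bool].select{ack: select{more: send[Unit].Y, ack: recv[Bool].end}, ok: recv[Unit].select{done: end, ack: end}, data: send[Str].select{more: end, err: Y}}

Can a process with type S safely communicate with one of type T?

μY | μY  ✓ (μ self-dual)
  recv[Bool] | send[Bool]  ✓
    offer{ack,ok,data} | select{ack,ok,data}  ✓ same labels
      case ack:
        offer{more,ack} | select{more,ack}  ✓ same labels
          case more:
            recv[Unit] | send[Unit]  ✓
              Y | Y  ✓
          case ack:
            send[Bool] | recv[Bool]  ✓
              end | end  ✓
      case ok:
        send[Unit] | recv[Unit]  ✓
          offer{done,ack} | select{done,ack}  ✓ same labels
            case done:
              end | end  ✓
            case ack:
              end | end  ✓
      case data:
        recv[Str] | send[Str]  ✓
          offer{more,err} | select{more,err}  ✓ same labels
            case more:
              end | end  ✓
            case err:
              Y | Y  ✓

YES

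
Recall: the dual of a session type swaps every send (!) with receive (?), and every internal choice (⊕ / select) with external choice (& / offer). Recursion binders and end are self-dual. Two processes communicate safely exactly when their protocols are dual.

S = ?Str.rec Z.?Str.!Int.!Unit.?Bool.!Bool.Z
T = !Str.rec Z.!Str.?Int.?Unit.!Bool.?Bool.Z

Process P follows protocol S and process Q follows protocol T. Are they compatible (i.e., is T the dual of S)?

YES

?Str | !Str  ✓
  rec Z | rec Z  ✓ (binder kept)
    ?Str | !Str  ✓
      !Int | ?Int  ✓
        !Unit | ?Unit  ✓
          ?Bool | !Bool  ✓
            !Bool | ?Bool  ✓
              Z | Z  ✓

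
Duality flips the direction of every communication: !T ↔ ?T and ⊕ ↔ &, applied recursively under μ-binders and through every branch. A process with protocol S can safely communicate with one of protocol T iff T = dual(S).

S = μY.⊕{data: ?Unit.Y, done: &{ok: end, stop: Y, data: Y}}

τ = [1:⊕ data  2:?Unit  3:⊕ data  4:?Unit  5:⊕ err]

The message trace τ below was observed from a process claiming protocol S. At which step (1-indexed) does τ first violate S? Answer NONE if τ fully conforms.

@1 ⊕ data  ok  residual = ?Unit.μY.…
@2 ?Unit  ok  residual = μY.…
@3 ⊕ data  ok  residual = ?Unit.μY.…
@4 ?Unit  ok  residual = μY.…
@5 got ⊕ err, protocol expects ⊕ data or ⊕ done  ✗

5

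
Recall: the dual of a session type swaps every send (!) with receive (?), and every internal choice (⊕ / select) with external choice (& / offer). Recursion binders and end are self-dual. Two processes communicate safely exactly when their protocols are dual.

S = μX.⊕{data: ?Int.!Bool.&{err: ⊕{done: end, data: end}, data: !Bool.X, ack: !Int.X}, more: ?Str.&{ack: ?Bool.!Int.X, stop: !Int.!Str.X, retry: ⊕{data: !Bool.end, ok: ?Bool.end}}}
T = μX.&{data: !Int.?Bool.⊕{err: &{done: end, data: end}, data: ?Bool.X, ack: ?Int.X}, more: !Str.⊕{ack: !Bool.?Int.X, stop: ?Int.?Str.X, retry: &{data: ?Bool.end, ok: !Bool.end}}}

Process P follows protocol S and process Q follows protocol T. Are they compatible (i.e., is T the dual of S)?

μX vs μX  match (μ self-dual)
  ⊕{data,more} vs &{data,more}  match labels match
    case data:
      ?Int vs !Int  match
        !Bool vs ?Bool  match
          &{err,data,ack} vs ⊕{err,data,ack}  match labels match
            case err:
              ⊕{done,data} vs &{done,data}  match labels match
                case done:
                  end vs end  match
                case data:
                  end vs end  match
            case data:
              !Bool vs ?Bool  match
                X vs X  match
            case ack:
              !Int vs ?Int  match
                X vs X  match
    case more:
      ?Str vs !Str  match
        &{ack,stop,retry} vs ⊕{ack,stop,retry}  match labels match
          case ack:
            ?Bool vs !Bool  match
              !Int vs ?Int  match
                X vs X  match
          case stop:
            !Int vs ?Int  match
              !Str vs ?Str  match
                X vs X  match
          case retry:
            ⊕{data,ok} vs &{data,ok}  match labels match
              case data:
                !Bool vs ?Bool  match
                  end vs end  match
              case ok:
                ?Bool vs !Bool  match
                  end vs end  match

YES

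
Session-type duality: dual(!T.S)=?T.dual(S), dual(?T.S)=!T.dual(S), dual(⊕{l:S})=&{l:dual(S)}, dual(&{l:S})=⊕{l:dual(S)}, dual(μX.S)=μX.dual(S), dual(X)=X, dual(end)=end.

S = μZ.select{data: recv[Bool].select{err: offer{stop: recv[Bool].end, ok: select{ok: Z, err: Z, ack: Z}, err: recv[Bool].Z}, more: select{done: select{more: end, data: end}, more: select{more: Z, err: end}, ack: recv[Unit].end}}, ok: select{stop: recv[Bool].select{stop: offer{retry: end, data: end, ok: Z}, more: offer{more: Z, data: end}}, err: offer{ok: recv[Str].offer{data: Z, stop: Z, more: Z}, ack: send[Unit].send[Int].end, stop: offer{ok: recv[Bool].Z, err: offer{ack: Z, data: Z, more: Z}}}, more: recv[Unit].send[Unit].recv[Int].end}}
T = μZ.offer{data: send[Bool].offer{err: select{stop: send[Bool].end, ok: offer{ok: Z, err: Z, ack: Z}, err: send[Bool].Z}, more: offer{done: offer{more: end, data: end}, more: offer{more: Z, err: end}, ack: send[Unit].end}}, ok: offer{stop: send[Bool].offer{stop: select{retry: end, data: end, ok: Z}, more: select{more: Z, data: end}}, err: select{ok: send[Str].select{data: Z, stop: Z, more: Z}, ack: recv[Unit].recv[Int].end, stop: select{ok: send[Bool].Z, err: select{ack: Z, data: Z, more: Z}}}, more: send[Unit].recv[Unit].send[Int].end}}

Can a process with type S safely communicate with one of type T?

YES

μZ ‖ μZ  ✓ (binder kept)
  select{data,ok} ‖ offer{data,ok}  ✓ label sets agree
    case data:
      recv[Bool] ‖ send[Bool]  ✓
        select{err,more} ‖ offer{err,more}  ✓ label sets agree
          case err:
            offer{stop,ok,err} ‖ select{stop,ok,err}  ✓ label sets agree
              case stop:
                recv[Bool] ‖ send[Bool]  ✓
                  end ‖ end  ✓
              case ok:
                select{ok,err,ack} ‖ offer{ok,err,ack}  ✓ label sets agree
                  case ok:
                    Z ‖ Z  ✓
                  case err:
                    Z ‖ Z  ✓
                  case ack:
                    Z ‖ Z  ✓
              case err:
                recv[Bool] ‖ send[Bool]  ✓
                  Z ‖ Z  ✓
          case more:
            select{done,more,ack} ‖ offer{done,more,ack}  ✓ label sets agree
              case done:
                select{more,data} ‖ offer{more,data}  ✓ label sets agree
                  case more:
                    end ‖ end  ✓
                  case data:
                    end ‖ end  ✓
              case more:
                select{more,err} ‖ offer{more,err}  ✓ label sets agree
                  case more:
                    Z ‖ Z  ✓
                  case err:
                    end ‖ end  ✓
              case ack:
                recv[Unit] ‖ send[Unit]  ✓
                  end ‖ end  ✓
    case ok:
      select{stop,err,more} ‖ offer{stop,err,more}  ✓ label sets agree
        case stop:
          recv[Bool] ‖ send[Bool]  ✓
            select{stop,more} ‖ offer{stop,more}  ✓ label sets agree
              case stop:
                offer{retry,data,ok} ‖ select{retry,data,ok}  ✓ label sets agree
                  case retry:
                    end ‖ end  ✓
                  case data:
                    end ‖ end  ✓
                  case ok:
                    Z ‖ Z  ✓
              case more:
                offer{more,data} ‖ select{more,data}  ✓ label sets agree
                  case more:
                    Z ‖ Z  ✓
                  case data:
                    end ‖ end  ✓
        case err:
          offer{ok,ack,stop} ‖ select{ok,ack,stop}  ✓ label sets agree
            case ok:
              recv[Str] ‖ send[Str]  ✓
                offer{data,stop,more} ‖ select{data,stop,more}  ✓ label sets agree
                  case data:
                    Z ‖ Z  ✓
                  case stop:
                    Z ‖ Z  ✓
                  case more:
                    Z ‖ Z  ✓
            case ack:
              send[Unit] ‖ recv[Unit]  ✓
                send[Int] ‖ recv[Int]  ✓
                  end ‖ end  ✓
            case stop:
              offer{ok,err} ‖ select{ok,err}  ✓ label sets agree
                case ok:
                  recv[Bool] ‖ send[Bool]  ✓
                    Z ‖ Z  ✓
                case err:
                  offer{ack,data,more} ‖ select{ack,data,more}  ✓ label sets agree
                    case ack:
                      Z ‖ Z  ✓
                    case data:
                      Z ‖ Z  ✓
                    case more:
                      Z ‖ Z  ✓
        case more:
          recv[Unit] ‖ send[Unit]  ✓
            send[Unit] ‖ recv[Unit]  ✓
              recv[Int] ‖ send[Int]  ✓
                end ‖ end  ✓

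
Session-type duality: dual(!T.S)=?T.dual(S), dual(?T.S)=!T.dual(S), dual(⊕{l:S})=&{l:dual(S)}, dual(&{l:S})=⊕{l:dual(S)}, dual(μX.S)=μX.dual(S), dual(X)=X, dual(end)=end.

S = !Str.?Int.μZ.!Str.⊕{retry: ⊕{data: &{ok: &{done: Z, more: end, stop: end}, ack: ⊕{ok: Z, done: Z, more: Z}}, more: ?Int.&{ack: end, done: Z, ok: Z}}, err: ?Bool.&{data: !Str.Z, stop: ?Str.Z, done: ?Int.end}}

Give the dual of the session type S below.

?Str.!Int.μZ.?Str.&{retry: &{data: ⊕{ok: ⊕{done: Z, more: end, stop: end}, ack: &{ok: Z, done: Z, more: Z}}, more: !Int.⊕{ack: end, done: Z, ok: Z}}, err: !Bool.⊕{data: ?Str.Z, stop: !Str.Z, done: !Int.end}}

!Str → ?Str
  ?Int → !Int
    μZ → μZ  (μ self-dual)
      !Str → ?Str
        ⊕{retry,err} → &{retry,err}  (⊕→&)
          case retry:
            ⊕{data,more} → &{data,more}  (⊕→&)
              case data:
                &{ok,ack} → ⊕{ok,ack}  (&→⊕)
                  case ok:
                    &{done,more,stop} → ⊕{done,more,stop}  (&→⊕)
                      case done:
                        dual(Z) = Z
                      case more:
                        dual(end) = end
                      case stop:
                        dual(end) = end
                  case ack:
                    ⊕{ok,done,more} → &{ok,done,more}  (⊕→&)
                      case ok:
                        dual(Z) = Z
                      case done:
                        dual(Z) = Z
                      case more:
                        dual(Z) = Z
              case more:
                ?Int → !Int
                  &{ack,done,ok} → ⊕{ack,done,ok}  (&→⊕)
                    case ack:
                      dual(end) = end
                    case done:
                      dual(Z) = Z
                    case ok:
                      dual(Z) = Z
          case err:
            ?Bool → !Bool
              &{data,stop,done} → ⊕{data,stop,done}  (&→⊕)
                case data:
                  !Str → ?Str
                    dual(Z) = Z
                case stop:
                  ?Str → !Str
                    dual(Z) = Z
                case done:
                  ?Int → !Int
                    dual(end) = end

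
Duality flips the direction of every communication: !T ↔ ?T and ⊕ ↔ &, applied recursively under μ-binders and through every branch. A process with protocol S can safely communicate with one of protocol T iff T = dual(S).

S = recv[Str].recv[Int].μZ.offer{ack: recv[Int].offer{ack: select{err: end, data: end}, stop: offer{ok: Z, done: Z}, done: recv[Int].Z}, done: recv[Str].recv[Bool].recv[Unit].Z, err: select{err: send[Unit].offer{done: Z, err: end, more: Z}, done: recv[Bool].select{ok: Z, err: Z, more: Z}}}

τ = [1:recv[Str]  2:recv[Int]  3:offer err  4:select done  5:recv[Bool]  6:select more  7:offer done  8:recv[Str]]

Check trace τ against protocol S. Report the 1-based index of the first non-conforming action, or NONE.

NONE

@1 recv[Str]  ✓  residual = recv[Int].μZ.…
@2 recv[Int]  ✓  residual = μZ.…
@3 offer err  ✓  residual = select{err: send[Unit].offer{done: μZ.…, err: end, more: μZ.…}, done: recv[Bool].select{ok: μZ.…, err: μZ.…, more: μZ.…}}
@4 select done  ✓  residual = recv[Bool].select{ok: μZ.…, err: μZ.…, more: μZ.…}
@5 recv[Bool]  ✓  residual = select{ok: μZ.…, err: μZ.…, more: μZ.…}
@6 select more  ✓  residual = μZ.…
@7 offer done  ✓  residual = recv[Str].recv[Bool].recv[Unit].μZ.…
@8 recv[Str]  ✓  residual = recv[Bool].recv[Unit].μZ.…
all 8 steps conform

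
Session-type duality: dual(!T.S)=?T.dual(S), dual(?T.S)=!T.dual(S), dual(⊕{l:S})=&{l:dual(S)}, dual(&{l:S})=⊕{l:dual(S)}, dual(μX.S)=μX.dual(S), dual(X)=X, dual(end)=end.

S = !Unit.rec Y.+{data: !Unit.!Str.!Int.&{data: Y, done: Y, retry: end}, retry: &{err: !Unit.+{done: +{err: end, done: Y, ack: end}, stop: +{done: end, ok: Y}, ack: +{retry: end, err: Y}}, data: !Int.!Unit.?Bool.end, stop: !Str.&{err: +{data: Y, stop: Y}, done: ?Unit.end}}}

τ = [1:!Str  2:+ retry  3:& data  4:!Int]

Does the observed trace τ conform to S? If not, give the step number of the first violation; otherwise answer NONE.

1

step 1: got !Str, protocol expects !Unit  ✗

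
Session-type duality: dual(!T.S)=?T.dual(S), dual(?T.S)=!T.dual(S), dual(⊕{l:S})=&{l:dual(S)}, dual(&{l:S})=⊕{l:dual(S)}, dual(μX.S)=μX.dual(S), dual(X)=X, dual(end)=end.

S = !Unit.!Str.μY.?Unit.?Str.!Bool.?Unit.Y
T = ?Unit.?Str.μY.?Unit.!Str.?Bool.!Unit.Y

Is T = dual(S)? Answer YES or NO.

NO

!Unit vs ?Unit  ✓
  !Str vs ?Str  ✓
    μY vs μY  ✓ (μ self-dual)
      ?Unit vs ?Unit  ✗ same direction on both sides — not dual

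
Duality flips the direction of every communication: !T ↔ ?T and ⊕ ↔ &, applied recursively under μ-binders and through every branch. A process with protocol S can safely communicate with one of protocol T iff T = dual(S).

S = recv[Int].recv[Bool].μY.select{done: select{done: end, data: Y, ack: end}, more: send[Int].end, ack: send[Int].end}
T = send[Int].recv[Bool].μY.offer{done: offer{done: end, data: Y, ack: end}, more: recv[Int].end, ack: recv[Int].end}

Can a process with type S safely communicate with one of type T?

NO

recv[Int] | send[Int]  ✓
  recv[Bool] | recv[Bool]  ✗ same direction on both sides — not dual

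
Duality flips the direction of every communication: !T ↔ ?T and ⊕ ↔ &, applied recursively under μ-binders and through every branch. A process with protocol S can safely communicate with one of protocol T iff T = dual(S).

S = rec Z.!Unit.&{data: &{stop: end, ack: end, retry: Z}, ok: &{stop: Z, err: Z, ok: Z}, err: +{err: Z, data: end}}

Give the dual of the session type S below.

rec Z → rec Z  (binder kept)
  !Unit → ?Unit
    &{data,ok,err} → +{data,ok,err}  (&→⊕)
      • data:
        &{stop,ack,retry} → +{stop,ack,retry}  (&→⊕)
          • stop:
            end self-dual
          • ack:
            end self-dual
          • retry:
            Z self-dual
      • ok:
        &{stop,err,ok} → +{stop,err,ok}  (&→⊕)
          • stop:
            Z self-dual
          • err:
            Z self-dual
          • ok:
            Z self-dual
      • err:
        +{err,data} → &{err,data}  (⊕→&)
          • err:
            Z self-dual
          • data:
            end self-dual

rec Z.?Unit.+{data: +{stop: end, ack: end, retry: Z}, ok: +{stop: Z, err: Z, ok: Z}, err: &{err: Z, data: end}}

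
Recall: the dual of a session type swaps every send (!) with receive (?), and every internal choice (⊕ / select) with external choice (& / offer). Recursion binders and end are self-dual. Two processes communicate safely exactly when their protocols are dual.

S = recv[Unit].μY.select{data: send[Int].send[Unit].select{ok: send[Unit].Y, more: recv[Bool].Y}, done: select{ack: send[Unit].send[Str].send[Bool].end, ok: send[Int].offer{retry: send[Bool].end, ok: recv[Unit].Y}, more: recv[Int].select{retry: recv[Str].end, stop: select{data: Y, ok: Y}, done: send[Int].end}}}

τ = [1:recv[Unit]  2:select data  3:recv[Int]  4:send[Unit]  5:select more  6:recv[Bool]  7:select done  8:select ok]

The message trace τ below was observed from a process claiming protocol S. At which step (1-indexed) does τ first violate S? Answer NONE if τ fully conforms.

[1] recv[Unit]  ✓  state: μY.…
[2] select data  ✓  state: send[Int].send[Unit].select{ok: send[Unit].μY.…, more: recv[Bool].μY.…}
[3] got recv[Int], protocol expects send[Int]  ✗

3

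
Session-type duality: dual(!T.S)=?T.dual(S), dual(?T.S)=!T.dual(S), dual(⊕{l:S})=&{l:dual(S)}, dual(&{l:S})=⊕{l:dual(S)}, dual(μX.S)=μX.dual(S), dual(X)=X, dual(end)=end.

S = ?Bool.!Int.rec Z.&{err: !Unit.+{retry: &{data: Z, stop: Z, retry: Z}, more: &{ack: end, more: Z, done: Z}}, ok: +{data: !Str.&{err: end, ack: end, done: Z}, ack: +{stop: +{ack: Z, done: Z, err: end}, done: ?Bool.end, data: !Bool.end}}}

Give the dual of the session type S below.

?Bool = !Bool
  !Int = ?Int
    rec Z = rec Z  (μ self-dual)
      &{err,ok} = +{err,ok}  (&→⊕)
        case err:
          !Unit = ?Unit
            +{retry,more} = &{retry,more}  (select→offer)
              case retry:
                &{data,stop,retry} = +{data,stop,retry}  (&→⊕)
                  case data:
                    Z self-dual
                  case stop:
                    Z self-dual
                  case retry:
                    Z self-dual
              case more:
                &{ack,more,done} = +{ack,more,done}  (&→⊕)
                  case ack:
                    end self-dual
                  case more:
                    Z self-dual
                  case done:
                    Z self-dual
        case ok:
          +{data,ack} = &{data,ack}  (select→offer)
            case data:
              !Str = ?Str
                &{err,ack,done} = +{err,ack,done}  (&→⊕)
                  case err:
                    end self-dual
                  case ack:
                    end self-dual
                  case done:
                    Z self-dual
            case ack:
              +{stop,done,data} = &{stop,done,data}  (select→offer)
                case stop:
                  +{ack,done,err} = &{ack,done,err}  (select→offer)
                    case ack:
                      Z self-dual
                    case done:
                      Z self-dual
                    case err:
                      end self-dual
                case done:
                  ?Bool = !Bool
                    end self-dual
                case data:
                  !Bool = ?Bool
                    end self-dual

!Bool.?Int.rec Z.+{err: ?Unit.&{retry: +{data: Z, stop: Z, retry: Z}, more: +{ack: end, more: Z, done: Z}}, ok: &{data: ?Str.+{err: end, ack: end, done: Z}, ack: &{stop: &{ack: Z, done: Z, err: end}, done: !Bool.end, data: ?Bool.end}}}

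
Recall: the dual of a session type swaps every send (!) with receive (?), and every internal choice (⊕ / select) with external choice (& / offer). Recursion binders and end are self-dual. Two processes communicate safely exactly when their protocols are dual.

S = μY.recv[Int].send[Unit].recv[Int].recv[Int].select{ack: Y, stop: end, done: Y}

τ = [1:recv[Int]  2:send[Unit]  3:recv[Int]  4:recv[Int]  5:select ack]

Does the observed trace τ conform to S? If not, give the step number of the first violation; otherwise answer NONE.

@1 recv[Int]  ✓  cont: send[Unit].recv[Int].recv[Int].select{ack: μY.…, stop: end, done: μY.…}
@2 send[Unit]  ✓  cont: recv[Int].recv[Int].select{ack: μY.…, stop: end, done: μY.…}
@3 recv[Int]  ✓  cont: recv[Int].select{ack: μY.…, stop: end, done: μY.…}
@4 recv[Int]  ✓  cont: select{ack: μY.…, stop: end, done: μY.…}
@5 select ack  ✓  cont: μY.…
trace exhausted — no violation

NONE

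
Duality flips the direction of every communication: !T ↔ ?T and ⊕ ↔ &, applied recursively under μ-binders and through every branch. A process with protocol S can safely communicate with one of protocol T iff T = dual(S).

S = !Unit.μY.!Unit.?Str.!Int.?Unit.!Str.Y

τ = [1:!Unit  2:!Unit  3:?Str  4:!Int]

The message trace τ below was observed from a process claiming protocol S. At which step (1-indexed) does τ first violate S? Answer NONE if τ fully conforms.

@1 !Unit  ✓  residual = μY.…
@2 !Unit  ✓  residual = ?Str.!Int.?Unit.!Str.μY.…
@3 ?Str  ✓  residual = !Int.?Unit.!Str.μY.…
@4 !Int  ✓  residual = ?Unit.!Str.μY.…
τ conforms to S (length 4)

NONE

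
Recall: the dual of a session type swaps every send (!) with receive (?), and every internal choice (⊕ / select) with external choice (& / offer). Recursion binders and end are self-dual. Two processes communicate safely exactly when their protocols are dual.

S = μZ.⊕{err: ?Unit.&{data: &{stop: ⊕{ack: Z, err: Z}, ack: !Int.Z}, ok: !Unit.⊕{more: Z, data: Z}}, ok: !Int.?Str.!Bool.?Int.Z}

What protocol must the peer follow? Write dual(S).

μZ.&{err: !Unit.⊕{data: ⊕{stop: &{ack: Z, err: Z}, ack: ?Int.Z}, ok: ?Unit.&{more: Z, data: Z}}, ok: ?Int.!Str.?Bool.!Int.Z}

μZ = μZ  (binder kept)
  ⊕{err,ok} = &{err,ok}  (⊕→&)
    [err]
      ?Unit = !Unit
        &{data,ok} = ⊕{data,ok}  (offer→select)
          [data]
            &{stop,ack} = ⊕{stop,ack}  (offer→select)
              [stop]
                ⊕{ack,err} = &{ack,err}  (⊕→&)
                  [ack]
                    dual(Z) = Z
                  [err]
                    dual(Z) = Z
              [ack]
                !Int = ?Int
                  dual(Z) = Z
          [ok]
            !Unit = ?Unit
              ⊕{more,data} = &{more,data}  (⊕→&)
                [more]
                  dual(Z) = Z
                [data]
                  dual(Z) = Z
    [ok]
      !Int = ?Int
        ?Str = !Str
          !Bool = ?Bool
            ?Int = !Int
              dual(Z) = Z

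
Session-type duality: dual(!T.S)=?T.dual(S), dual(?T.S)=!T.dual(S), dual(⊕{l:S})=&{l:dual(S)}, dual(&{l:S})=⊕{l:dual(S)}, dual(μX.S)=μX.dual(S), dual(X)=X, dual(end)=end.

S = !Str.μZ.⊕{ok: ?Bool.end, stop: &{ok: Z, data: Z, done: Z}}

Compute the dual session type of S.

!Str = ?Str
  μZ = μZ  (binder kept)
    ⊕{ok,stop} = &{ok,stop}  (select→offer)
      [ok]
        ?Bool = !Bool
          end self-dual
      [stop]
        &{ok,data,done} = ⊕{ok,data,done}  (external→internal)
          [ok]
            Z self-dual
          [data]
            Z self-dual
          [done]
            Z self-dual

?Str.μZ.&{ok: !Bool.end, stop: ⊕{ok: Z, data: Z, done: Z}}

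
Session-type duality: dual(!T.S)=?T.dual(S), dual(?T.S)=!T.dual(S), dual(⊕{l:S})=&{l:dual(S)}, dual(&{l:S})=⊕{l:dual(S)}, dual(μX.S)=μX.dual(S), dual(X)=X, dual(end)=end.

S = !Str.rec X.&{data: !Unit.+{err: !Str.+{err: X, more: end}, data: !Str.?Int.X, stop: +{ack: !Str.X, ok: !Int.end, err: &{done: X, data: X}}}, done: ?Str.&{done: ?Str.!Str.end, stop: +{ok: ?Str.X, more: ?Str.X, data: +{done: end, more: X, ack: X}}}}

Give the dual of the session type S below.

!Str ↦ ?Str
  rec X ↦ rec X  (μ self-dual)
    &{data,done} ↦ +{data,done}  (&→⊕)
      • data:
        !Unit ↦ ?Unit
          +{err,data,stop} ↦ &{err,data,stop}  (internal→external)
            • err:
              !Str ↦ ?Str
                +{err,more} ↦ &{err,more}  (internal→external)
                  • err:
                    X ↦ X
                  • more:
                    end ↦ end
            • data:
              !Str ↦ ?Str
                ?Int ↦ !Int
                  X ↦ X
            • stop:
              +{ack,ok,err} ↦ &{ack,ok,err}  (internal→external)
                • ack:
                  !Str ↦ ?Str
                    X ↦ X
                • ok:
                  !Int ↦ ?Int
                    end ↦ end
                • err:
                  &{done,data} ↦ +{done,data}  (&→⊕)
                    • done:
                      X ↦ X
                    • data:
                      X ↦ X
      • done:
        ?Str ↦ !Str
          &{done,stop} ↦ +{done,stop}  (&→⊕)
            • done:
              ?Str ↦ !Str
                !Str ↦ ?Str
                  end ↦ end
            • stop:
              +{ok,more,data} ↦ &{ok,more,data}  (internal→external)
                • ok:
                  ?Str ↦ !Str
                    X ↦ X
                • more:
                  ?Str ↦ !Str
                    X ↦ X
                • data:
                  +{done,more,ack} ↦ &{done,more,ack}  (internal→external)
                    • done:
                      end ↦ end
                    • more:
                      X ↦ X
                    • ack:
                      X ↦ X

?Str.rec X.+{data: ?Unit.&{err: ?Str.&{err: X, more: end}, data: ?Str.!Int.X, stop: &{ack: ?Str.X, ok: ?Int.end, err: +{done: X, data: X}}}, done: !Str.+{done: !Str.?Str.end, stop: &{ok: !Str.X, more: !Str.X, data: &{done: end, more: X, ack: X}}}}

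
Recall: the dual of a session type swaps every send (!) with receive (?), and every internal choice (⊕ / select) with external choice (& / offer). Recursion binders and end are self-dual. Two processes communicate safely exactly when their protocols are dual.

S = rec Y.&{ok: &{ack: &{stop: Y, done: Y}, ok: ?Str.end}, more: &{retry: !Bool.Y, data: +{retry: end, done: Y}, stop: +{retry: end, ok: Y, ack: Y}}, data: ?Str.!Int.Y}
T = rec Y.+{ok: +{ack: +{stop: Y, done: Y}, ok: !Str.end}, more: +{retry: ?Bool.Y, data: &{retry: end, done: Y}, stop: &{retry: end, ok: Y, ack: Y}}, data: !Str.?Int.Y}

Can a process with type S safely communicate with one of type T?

rec Y vs rec Y  ok (rec unchanged)
  &{ok,more,data} vs +{ok,more,data}  ok label sets agree
    case ok:
      &{ack,ok} vs +{ack,ok}  ok label sets agree
        case ack:
          &{stop,done} vs +{stop,done}  ok label sets agree
            case stop:
              Y vs Y  ok
            case done:
              Y vs Y  ok
        case ok:
          ?Str vs !Str  ok
            end vs end  ok
    case more:
      &{retry,data,stop} vs +{retry,data,stop}  ok label sets agree
        case retry:
          !Bool vs ?Bool  ok
            Y vs Y  ok
        case data:
          +{retry,done} vs &{retry,done}  ok label sets agree
            case retry:
              end vs end  ok
            case done:
              Y vs Y  ok
        case stop:
          +{retry,ok,ack} vs &{retry,ok,ack}  ok label sets agree
            case retry:
              end vs end  ok
            case ok:
              Y vs Y  ok
            case ack:
              Y vs Y  ok
    case data:
      ?Str vs !Str  ok
        !Int vs ?Int  ok
          Y vs Y  ok

YES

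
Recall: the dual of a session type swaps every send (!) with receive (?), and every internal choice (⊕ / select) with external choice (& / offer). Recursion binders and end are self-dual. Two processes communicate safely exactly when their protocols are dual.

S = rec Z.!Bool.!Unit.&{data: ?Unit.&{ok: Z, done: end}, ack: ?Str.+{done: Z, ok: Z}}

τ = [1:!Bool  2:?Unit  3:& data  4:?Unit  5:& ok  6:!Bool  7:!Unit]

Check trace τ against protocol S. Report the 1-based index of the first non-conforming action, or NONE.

2

@1 !Bool  ✓  state: !Unit.&{data: ?Unit.&{ok: rec Z.…, done: end}, ack: ?Str.+{done: rec Z.…, ok: rec Z.…}}
@2 got ?Unit, protocol expects !Unit  ✗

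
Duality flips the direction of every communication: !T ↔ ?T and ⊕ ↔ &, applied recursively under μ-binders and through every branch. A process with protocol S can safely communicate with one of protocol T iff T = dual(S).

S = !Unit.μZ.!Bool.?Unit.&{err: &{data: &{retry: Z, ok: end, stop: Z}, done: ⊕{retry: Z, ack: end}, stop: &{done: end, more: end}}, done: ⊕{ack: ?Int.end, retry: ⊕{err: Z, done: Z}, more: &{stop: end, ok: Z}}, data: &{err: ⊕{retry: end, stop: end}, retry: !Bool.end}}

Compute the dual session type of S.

?Unit.μZ.?Bool.!Unit.⊕{err: ⊕{data: ⊕{retry: Z, ok: end, stop: Z}, done: &{retry: Z, ack: end}, stop: ⊕{done: end, more: end}}, done: &{ack: !Int.end, retry: &{err: Z, done: Z}, more: ⊕{stop: end, ok: Z}}, data: ⊕{err: &{retry: end, stop: end}, retry: ?Bool.end}}

!Unit → ?Unit
  μZ → μZ  (binder kept)
    !Bool → ?Bool
      ?Unit → !Unit
        &{err,done,data} → ⊕{err,done,data}  (external→internal)
          [err]
            &{data,done,stop} → ⊕{data,done,stop}  (external→internal)
              [data]
                &{retry,ok,stop} → ⊕{retry,ok,stop}  (external→internal)
                  [retry]
                    Z ↦ Z
                  [ok]
                    end ↦ end
                  [stop]
                    Z ↦ Z
              [done]
                ⊕{retry,ack} → &{retry,ack}  (⊕→&)
                  [retry]
                    Z ↦ Z
                  [ack]
                    end ↦ end
              [stop]
                &{done,more} → ⊕{done,more}  (external→internal)
                  [done]
                    end ↦ end
                  [more]
                    end ↦ end
          [done]
            ⊕{ack,retry,more} → &{ack,retry,more}  (⊕→&)
              [ack]
                ?Int → !Int
                  end ↦ end
              [retry]
                ⊕{err,done} → &{err,done}  (⊕→&)
                  [err]
                    Z ↦ Z
                  [done]
                    Z ↦ Z
              [more]
                &{stop,ok} → ⊕{stop,ok}  (external→internal)
                  [stop]
                    end ↦ end
                  [ok]
                    Z ↦ Z
          [data]
            &{err,retry} → ⊕{err,retry}  (external→internal)
              [err]
                ⊕{retry,stop} → &{retry,stop}  (⊕→&)
                  [retry]
                    end ↦ end
                  [stop]
                    end ↦ end
              [retry]
                !Bool → ?Bool
                  end ↦ end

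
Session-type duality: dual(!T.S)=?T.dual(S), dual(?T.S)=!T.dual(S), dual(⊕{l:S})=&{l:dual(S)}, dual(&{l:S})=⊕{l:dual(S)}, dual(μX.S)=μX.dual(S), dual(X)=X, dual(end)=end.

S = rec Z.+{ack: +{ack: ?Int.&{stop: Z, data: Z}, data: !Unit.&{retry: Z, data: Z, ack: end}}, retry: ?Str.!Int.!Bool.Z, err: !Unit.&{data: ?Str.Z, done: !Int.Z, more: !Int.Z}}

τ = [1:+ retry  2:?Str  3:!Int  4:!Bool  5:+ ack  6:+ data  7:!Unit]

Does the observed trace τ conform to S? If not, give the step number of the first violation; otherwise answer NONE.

NONE

[1] + retry  ok  now at ?Str.!Int.!Bool.rec Z.…
[2] ?Str  ok  now at !Int.!Bool.rec Z.…
[3] !Int  ok  now at !Bool.rec Z.…
[4] !Bool  ok  now at rec Z.…
[5] + ack  ok  now at +{ack: ?Int.&{stop: rec Z.…, data: rec Z.…}, data: !Unit.&{retry: rec Z.…, data: rec Z.…, ack: end}}
[6] + data  ok  now at !Unit.&{retry: rec Z.…, data: rec Z.…, ack: end}
[7] !Unit  ok  now at &{retry: rec Z.…, data: rec Z.…, ack: end}
all 7 steps conform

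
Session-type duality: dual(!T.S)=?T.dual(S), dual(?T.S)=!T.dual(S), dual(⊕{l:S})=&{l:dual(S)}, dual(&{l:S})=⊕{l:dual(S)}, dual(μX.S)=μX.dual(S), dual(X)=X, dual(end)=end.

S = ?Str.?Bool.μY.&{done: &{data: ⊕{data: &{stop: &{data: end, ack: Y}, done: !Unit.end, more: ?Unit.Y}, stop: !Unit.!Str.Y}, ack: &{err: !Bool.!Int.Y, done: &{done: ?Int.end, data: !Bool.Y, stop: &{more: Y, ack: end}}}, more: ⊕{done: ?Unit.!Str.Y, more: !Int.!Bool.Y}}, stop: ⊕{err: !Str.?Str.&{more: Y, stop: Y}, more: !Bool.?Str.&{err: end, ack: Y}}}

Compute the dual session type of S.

!Str.!Bool.μY.⊕{done: ⊕{data: &{data: ⊕{stop: ⊕{data: end, ack: Y}, done: ?Unit.end, more: !Unit.Y}, stop: ?Unit.?Str.Y}, ack: ⊕{err: ?Bool.?Int.Y, done: ⊕{done: !Int.end, data: ?Bool.Y, stop: ⊕{more: Y, ack: end}}}, more: &{done: !Unit.?Str.Y, more: ?Int.?Bool.Y}}, stop: &{err: ?Str.!Str.⊕{more: Y, stop: Y}, more: ?Bool.!Str.⊕{err: end, ack: Y}}}

?Str → !Str
  ?Bool → !Bool
    μY → μY  (μ self-dual)
      &{done,stop} → ⊕{done,stop}  (offer→select)
        • done:
          &{data,ack,more} → ⊕{data,ack,more}  (offer→select)
            • data:
              ⊕{data,stop} → &{data,stop}  (select→offer)
                • data:
                  &{stop,done,more} → ⊕{stop,done,more}  (offer→select)
                    • stop:
                      &{data,ack} → ⊕{data,ack}  (offer→select)
                        • data:
                          end self-dual
                        • ack:
                          Y self-dual
                    • done:
                      !Unit → ?Unit
                        end self-dual
                    • more:
                      ?Unit → !Unit
                        Y self-dual
                • stop:
                  !Unit → ?Unit
                    !Str → ?Str
                      Y self-dual
            • ack:
              &{err,done} → ⊕{err,done}  (offer→select)
                • err:
                  !Bool → ?Bool
                    !Int → ?Int
                      Y self-dual
                • done:
                  &{done,data,stop} → ⊕{done,data,stop}  (offer→select)
                    • done:
                      ?Int → !Int
                        end self-dual
                    • data:
                      !Bool → ?Bool
                        Y self-dual
                    • stop:
                      &{more,ack} → ⊕{more,ack}  (offer→select)
                        • more:
                          Y self-dual
                        • ack:
                          end self-dual
            • more:
              ⊕{done,more} → &{done,more}  (select→offer)
                • done:
                  ?Unit → !Unit
                    !Str → ?Str
                      Y self-dual
                • more:
                  !Int → ?Int
                    !Bool → ?Bool
                      Y self-dual
        • stop:
          ⊕{err,more} → &{err,more}  (select→offer)
            • err:
              !Str → ?Str
                ?Str → !Str
                  &{more,stop} → ⊕{more,stop}  (offer→select)
                    • more:
                      Y self-dual
                    • stop:
                      Y self-dual
            • more:
              !Bool → ?Bool
                ?Str → !Str
                  &{err,ack} → ⊕{err,ack}  (offer→select)
                    • err:
                      end self-dual
                    • ack:
                      Y self-dual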